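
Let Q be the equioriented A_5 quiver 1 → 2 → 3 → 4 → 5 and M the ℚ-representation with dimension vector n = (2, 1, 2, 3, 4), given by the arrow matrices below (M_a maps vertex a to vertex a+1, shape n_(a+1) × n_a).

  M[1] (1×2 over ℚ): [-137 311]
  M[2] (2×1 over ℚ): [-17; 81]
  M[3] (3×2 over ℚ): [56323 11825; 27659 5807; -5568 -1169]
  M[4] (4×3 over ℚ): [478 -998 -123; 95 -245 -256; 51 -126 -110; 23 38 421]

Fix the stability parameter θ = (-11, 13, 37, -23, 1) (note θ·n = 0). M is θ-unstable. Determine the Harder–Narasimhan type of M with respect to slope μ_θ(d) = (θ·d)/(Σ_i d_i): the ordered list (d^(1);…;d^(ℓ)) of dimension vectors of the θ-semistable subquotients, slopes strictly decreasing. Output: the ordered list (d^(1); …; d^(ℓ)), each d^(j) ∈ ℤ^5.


Via rank(M_{q-1}∘⋯∘M_p): M ≅ I[1,1], I[1,5], I[3,5], I[4,5], I[5,5].
μ_θ-semistable layers: μ^(1)=7; μ^(2)=5; μ^(3)=1; μ^(4)=-11; μ^(5)=-23

((0, 1, 1, 1, 1); (0, 0, 1, 1, 1); (0, 0, 0, 0, 2); (2, 0, 0, 0, 0); (0, 0, 0, 1, 0))


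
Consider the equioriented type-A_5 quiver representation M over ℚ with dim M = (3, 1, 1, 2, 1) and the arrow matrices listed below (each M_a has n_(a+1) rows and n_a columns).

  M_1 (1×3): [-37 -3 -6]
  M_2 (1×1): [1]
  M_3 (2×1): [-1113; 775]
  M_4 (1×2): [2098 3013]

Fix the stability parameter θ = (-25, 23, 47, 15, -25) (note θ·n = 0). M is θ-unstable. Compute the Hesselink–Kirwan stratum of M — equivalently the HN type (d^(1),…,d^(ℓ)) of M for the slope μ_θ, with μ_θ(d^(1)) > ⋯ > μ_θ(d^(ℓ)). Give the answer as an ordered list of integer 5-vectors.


Barcode: M ≅ I[1,1]^2, I[1,5], I[4,4]. HN layers by μ_θ (2 steps, strictly decreasing):
  μ^(1)=15; μ^(2)=-25

((0, 1, 1, 2, 1); (3, 0, 0, 0, 0))


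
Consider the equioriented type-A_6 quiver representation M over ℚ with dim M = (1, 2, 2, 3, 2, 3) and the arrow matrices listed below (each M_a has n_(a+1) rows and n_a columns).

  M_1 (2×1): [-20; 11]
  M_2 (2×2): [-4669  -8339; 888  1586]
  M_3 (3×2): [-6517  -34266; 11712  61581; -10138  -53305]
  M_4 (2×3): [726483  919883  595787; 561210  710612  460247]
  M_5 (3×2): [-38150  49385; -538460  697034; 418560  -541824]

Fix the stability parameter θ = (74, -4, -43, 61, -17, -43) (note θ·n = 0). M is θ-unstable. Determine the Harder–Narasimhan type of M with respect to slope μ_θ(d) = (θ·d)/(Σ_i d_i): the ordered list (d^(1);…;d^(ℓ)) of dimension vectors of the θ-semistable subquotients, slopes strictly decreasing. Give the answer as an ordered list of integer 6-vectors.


Interval decomposition of M: I[1,5], I[2,6], I[4,4], I[6,6]^2.
HN type (ℓ=6): μ^(1)=61; μ^(2)=22; μ^(3)=9; μ^(4)=1/3; μ^(5)=-47/2; μ^(6)=-43

((0, 0, 0, 1, 0, 0); (0, 0, 0, 1, 1, 0); (1, 1, 1, 0, 0, 0); (0, 0, 0, 1, 1, 1); (0, 1, 1, 0, 0, 0); (0, 0, 0, 0, 0, 2))


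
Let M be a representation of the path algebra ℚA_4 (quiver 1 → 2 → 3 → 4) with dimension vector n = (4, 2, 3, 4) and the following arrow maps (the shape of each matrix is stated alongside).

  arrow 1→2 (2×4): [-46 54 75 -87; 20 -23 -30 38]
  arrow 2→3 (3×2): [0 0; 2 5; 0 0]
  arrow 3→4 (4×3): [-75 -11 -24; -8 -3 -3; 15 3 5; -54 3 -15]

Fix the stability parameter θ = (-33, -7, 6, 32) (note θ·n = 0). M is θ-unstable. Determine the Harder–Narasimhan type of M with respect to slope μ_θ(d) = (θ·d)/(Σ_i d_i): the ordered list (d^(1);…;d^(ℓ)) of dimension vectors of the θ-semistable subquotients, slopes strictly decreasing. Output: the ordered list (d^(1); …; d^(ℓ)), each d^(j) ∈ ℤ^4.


Interval decomposition of M: I[1,1]^2, I[1,2], I[1,4], I[3,4]^2, I[4,4].
HN type (ℓ=4): μ^(1)=32; μ^(2)=6; μ^(3)=-7; μ^(4)=-33

((0, 0, 0, 4); (0, 0, 3, 0); (0, 2, 0, 0); (4, 0, 0, 0))


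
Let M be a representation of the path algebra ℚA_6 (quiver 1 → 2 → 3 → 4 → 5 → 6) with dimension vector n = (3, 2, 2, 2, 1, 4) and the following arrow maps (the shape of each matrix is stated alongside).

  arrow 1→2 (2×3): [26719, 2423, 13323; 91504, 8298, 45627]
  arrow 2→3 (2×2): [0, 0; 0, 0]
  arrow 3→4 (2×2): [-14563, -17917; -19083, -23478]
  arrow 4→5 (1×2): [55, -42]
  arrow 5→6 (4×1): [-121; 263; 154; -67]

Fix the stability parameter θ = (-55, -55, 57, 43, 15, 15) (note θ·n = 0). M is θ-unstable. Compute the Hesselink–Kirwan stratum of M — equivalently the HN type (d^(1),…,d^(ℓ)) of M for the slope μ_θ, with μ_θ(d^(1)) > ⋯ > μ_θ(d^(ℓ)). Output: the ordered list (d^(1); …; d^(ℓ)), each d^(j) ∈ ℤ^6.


Barcode: M ≅ I[1,1], I[1,2]^2, I[3,4], I[3,6], I[6,6]^3. HN layers by μ_θ (4 steps, strictly decreasing):
  μ^(1)=50; μ^(2)=65/2; μ^(3)=15; μ^(4)=-55

((0, 0, 1, 1, 0, 0); (0, 0, 1, 1, 1, 1); (0, 0, 0, 0, 0, 3); (3, 2, 0, 0, 0, 0))


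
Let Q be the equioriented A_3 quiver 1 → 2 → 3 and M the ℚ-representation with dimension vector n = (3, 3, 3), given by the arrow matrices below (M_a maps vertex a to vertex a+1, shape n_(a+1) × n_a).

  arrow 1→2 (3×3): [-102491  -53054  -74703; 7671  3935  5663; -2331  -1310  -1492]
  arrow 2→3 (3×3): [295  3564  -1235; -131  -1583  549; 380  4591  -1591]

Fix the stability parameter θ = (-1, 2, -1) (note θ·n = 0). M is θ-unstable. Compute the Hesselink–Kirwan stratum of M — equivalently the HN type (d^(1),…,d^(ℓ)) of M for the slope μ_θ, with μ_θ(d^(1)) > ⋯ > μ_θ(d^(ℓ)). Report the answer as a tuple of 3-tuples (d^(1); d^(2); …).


Interval decomposition of M: I[1,3]^3.
HN type (ℓ=2): μ^(1)=1/2; μ^(2)=-1

((0, 3, 3); (3, 0, 0))


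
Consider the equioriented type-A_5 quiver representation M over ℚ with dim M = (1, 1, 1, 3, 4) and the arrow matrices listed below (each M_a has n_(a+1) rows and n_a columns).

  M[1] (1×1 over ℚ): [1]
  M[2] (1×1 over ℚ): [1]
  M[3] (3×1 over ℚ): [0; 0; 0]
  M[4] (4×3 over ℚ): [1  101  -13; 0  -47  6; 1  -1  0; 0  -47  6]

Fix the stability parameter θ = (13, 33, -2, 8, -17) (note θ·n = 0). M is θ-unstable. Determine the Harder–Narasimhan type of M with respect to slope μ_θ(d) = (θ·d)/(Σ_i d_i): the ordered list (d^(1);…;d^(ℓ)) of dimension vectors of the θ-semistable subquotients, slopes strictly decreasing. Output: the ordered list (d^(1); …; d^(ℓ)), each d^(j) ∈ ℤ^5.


Barcode: M ≅ I[1,3], I[4,5]^3, I[5,5]. HN layers by μ_θ (4 steps, strictly decreasing):
  μ^(1)=31/2; μ^(2)=13; μ^(3)=-9/2; μ^(4)=-17

((0, 1, 1, 0, 0); (1, 0, 0, 0, 0); (0, 0, 0, 3, 3); (0, 0, 0, 0, 1))


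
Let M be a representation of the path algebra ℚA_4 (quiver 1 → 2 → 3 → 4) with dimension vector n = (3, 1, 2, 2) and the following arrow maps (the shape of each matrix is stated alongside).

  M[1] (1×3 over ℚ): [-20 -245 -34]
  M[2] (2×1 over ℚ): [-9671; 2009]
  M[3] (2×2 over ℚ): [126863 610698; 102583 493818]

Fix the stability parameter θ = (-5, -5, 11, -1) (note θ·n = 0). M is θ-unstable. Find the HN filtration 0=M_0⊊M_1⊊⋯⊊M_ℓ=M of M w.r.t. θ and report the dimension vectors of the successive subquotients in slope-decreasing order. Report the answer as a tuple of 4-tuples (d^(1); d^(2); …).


Interval decomposition of M: I[1,1]^2, I[1,4], I[3,3], I[4,4].
HN type (ℓ=4): μ^(1)=11; μ^(2)=5; μ^(3)=-1; μ^(4)=-5

((0, 0, 1, 0); (0, 0, 1, 1); (0, 0, 0, 1); (3, 1, 0, 0))


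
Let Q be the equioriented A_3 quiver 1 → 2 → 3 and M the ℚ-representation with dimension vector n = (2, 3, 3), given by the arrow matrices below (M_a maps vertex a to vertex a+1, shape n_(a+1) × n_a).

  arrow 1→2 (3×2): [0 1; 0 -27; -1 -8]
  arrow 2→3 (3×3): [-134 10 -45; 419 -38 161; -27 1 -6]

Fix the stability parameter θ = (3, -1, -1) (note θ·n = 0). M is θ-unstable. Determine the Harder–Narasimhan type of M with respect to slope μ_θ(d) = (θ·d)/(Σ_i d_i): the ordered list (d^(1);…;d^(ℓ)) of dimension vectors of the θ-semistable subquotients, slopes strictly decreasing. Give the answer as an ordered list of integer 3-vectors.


Via rank(M_{q-1}∘⋯∘M_p): M ≅ I[1,3]^2, I[2,3].
μ_θ-semistable layers: μ^(1)=1/3; μ^(2)=-1

((2, 2, 2); (0, 1, 1))


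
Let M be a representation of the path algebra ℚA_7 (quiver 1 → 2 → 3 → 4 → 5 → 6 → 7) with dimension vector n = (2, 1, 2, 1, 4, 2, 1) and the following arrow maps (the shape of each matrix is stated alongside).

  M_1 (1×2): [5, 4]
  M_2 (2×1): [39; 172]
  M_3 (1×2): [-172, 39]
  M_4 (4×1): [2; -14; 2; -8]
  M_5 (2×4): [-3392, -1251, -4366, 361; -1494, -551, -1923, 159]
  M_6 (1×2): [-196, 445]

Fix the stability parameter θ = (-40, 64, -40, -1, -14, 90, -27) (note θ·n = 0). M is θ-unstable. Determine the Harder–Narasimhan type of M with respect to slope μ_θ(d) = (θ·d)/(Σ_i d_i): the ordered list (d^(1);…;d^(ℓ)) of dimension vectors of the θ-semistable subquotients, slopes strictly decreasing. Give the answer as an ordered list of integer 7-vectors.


Interval decomposition of M: I[1,1], I[1,3], I[3,6], I[5,5]^2, I[5,7].
HN type (ℓ=6): μ^(1)=90; μ^(2)=63/2; μ^(3)=12; μ^(4)=-15/2; μ^(5)=-14; μ^(6)=-40

((0, 0, 0, 0, 0, 1, 0); (0, 0, 0, 0, 0, 1, 1); (0, 1, 1, 0, 0, 0, 0); (0, 0, 0, 1, 1, 0, 0); (0, 0, 0, 0, 3, 0, 0); (2, 0, 1, 0, 0, 0, 0))


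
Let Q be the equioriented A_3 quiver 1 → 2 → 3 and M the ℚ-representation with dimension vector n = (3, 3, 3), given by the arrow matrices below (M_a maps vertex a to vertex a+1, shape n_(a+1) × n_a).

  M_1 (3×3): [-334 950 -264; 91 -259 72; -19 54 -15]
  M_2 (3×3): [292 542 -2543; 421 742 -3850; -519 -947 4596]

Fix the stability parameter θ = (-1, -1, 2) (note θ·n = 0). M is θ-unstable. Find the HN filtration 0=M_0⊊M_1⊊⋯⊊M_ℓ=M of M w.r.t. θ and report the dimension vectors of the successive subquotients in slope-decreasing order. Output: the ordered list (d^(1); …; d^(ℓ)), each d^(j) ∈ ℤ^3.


Barcode: M ≅ I[1,1], I[1,3]^2, I[2,3]. HN layers by μ_θ (2 steps, strictly decreasing):
  μ^(1)=2; μ^(2)=-1

((0, 0, 3); (3, 3, 0))


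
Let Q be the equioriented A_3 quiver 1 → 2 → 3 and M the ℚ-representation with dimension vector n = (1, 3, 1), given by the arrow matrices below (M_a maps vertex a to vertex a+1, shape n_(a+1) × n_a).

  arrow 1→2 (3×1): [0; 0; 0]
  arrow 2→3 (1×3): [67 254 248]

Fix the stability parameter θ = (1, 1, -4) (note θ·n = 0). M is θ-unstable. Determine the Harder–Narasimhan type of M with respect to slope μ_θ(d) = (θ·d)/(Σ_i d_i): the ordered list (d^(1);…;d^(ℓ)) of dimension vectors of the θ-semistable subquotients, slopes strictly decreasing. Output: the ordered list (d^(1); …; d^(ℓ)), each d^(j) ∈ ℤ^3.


Barcode: M ≅ I[1,1], I[2,2]^2, I[2,3]. HN layers by μ_θ (2 steps, strictly decreasing):
  μ^(1)=1; μ^(2)=-3/2

((1, 2, 0); (0, 1, 1))


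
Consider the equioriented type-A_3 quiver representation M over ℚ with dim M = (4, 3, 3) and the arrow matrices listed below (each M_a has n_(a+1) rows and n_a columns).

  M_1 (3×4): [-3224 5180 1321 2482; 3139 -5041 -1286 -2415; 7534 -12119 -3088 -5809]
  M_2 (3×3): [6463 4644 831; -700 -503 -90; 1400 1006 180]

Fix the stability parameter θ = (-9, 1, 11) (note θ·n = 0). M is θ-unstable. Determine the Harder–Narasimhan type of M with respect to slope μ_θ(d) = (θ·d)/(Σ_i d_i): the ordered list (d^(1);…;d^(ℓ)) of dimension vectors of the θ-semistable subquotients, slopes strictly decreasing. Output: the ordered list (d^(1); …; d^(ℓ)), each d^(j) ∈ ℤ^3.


Barcode: M ≅ I[1,1], I[1,2], I[1,3]^2, I[3,3]. HN layers by μ_θ (3 steps, strictly decreasing):
  μ^(1)=11; μ^(2)=1; μ^(3)=-9

((0, 0, 3); (0, 3, 0); (4, 0, 0))


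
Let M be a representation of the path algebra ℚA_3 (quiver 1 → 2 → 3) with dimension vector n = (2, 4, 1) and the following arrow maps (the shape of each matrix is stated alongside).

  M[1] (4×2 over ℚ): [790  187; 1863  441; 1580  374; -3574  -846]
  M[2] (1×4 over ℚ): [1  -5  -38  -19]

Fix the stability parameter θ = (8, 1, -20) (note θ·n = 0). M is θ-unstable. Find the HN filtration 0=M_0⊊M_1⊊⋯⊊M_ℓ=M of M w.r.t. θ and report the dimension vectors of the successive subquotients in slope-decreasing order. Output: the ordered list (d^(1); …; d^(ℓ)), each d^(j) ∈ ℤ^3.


Via rank(M_{q-1}∘⋯∘M_p): M ≅ I[1,2], I[1,3], I[2,2]^2.
μ_θ-semistable layers: μ^(1)=9/2; μ^(2)=1; μ^(3)=-11/3

((1, 1, 0); (0, 2, 0); (1, 1, 1))


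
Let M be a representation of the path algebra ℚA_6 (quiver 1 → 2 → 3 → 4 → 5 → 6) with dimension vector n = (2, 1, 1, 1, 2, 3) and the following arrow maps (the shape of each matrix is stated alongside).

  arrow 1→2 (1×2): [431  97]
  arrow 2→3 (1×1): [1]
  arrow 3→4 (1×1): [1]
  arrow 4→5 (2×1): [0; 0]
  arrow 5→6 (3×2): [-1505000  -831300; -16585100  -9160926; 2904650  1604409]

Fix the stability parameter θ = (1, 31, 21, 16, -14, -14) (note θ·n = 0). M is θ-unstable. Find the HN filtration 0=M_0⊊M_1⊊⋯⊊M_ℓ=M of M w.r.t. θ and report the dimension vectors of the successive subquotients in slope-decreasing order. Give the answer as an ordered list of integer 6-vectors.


Interval decomposition of M: I[1,1], I[1,4], I[5,5], I[5,6], I[6,6]^2.
HN type (ℓ=3): μ^(1)=68/3; μ^(2)=1; μ^(3)=-14

((0, 1, 1, 1, 0, 0); (2, 0, 0, 0, 0, 0); (0, 0, 0, 0, 2, 3))


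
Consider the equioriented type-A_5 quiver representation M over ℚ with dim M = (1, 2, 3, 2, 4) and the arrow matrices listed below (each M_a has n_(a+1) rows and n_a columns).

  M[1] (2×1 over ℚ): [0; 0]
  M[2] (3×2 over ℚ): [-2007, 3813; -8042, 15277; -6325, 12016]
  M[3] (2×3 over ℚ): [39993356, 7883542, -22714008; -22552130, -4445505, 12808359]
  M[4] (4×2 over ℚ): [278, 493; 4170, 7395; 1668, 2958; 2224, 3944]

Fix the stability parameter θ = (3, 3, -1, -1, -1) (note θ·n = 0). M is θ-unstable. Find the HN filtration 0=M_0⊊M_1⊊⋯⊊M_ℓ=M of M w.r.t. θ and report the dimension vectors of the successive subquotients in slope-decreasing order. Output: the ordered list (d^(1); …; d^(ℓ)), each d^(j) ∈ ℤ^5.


Via rank(M_{q-1}∘⋯∘M_p): M ≅ I[1,1], I[2,4], I[2,5], I[3,3], I[5,5]^3.
μ_θ-semistable layers: μ^(1)=3; μ^(2)=1/3; μ^(3)=0; μ^(4)=-1

((1, 0, 0, 0, 0); (0, 1, 1, 1, 0); (0, 1, 1, 1, 1); (0, 0, 1, 0, 3))


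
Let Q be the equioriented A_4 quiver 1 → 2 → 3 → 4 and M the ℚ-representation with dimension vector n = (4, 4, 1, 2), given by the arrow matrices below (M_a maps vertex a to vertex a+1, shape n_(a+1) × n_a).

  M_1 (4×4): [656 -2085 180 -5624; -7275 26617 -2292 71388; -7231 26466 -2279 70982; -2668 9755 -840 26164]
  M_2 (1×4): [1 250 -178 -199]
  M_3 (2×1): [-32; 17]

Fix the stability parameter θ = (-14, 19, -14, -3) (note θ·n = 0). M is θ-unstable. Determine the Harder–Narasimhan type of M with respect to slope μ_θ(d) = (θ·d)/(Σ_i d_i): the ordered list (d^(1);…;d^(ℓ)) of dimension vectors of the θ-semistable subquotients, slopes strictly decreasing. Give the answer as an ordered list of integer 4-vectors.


Via rank(M_{q-1}∘⋯∘M_p): M ≅ I[1,2]^3, I[1,4], I[4,4].
μ_θ-semistable layers: μ^(1)=19; μ^(2)=2/3; μ^(3)=-3; μ^(4)=-14

((0, 3, 0, 0); (0, 1, 1, 1); (0, 0, 0, 1); (4, 0, 0, 0))


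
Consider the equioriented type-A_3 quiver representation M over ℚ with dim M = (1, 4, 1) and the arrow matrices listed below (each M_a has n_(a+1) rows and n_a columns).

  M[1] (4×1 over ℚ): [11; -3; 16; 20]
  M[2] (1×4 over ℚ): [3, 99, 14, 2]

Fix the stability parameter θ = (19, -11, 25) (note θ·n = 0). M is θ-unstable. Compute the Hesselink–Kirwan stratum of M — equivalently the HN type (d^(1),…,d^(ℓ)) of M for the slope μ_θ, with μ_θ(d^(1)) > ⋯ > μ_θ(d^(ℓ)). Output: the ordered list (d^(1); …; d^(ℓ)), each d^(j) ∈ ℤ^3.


Interval decomposition of M: I[1,2], I[2,2]^2, I[2,3].
HN type (ℓ=3): μ^(1)=25; μ^(2)=4; μ^(3)=-11

((0, 0, 1); (1, 1, 0); (0, 3, 0))


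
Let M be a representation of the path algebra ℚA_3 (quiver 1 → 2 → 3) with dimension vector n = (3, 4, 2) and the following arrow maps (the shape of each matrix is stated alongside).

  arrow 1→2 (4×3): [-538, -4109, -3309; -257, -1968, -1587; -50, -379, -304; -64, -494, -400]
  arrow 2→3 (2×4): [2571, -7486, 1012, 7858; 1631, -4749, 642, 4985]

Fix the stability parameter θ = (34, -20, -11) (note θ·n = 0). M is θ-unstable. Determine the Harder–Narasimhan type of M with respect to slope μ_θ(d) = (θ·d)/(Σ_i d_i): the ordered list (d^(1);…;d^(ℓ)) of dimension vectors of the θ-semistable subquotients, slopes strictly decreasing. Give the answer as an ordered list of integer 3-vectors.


Barcode: M ≅ I[1,2], I[1,3]^2, I[2,2]. HN layers by μ_θ (3 steps, strictly decreasing):
  μ^(1)=7; μ^(2)=1; μ^(3)=-20

((1, 1, 0); (2, 2, 2); (0, 1, 0))


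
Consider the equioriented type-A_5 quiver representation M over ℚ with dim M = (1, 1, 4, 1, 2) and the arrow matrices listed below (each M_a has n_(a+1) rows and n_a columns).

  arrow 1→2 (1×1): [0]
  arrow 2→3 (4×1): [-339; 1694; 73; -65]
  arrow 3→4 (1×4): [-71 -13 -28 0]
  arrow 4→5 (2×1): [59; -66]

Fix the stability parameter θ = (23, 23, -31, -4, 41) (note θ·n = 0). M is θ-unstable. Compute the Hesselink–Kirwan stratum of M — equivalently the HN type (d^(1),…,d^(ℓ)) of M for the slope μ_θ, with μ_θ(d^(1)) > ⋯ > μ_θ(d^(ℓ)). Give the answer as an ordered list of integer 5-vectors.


Barcode: M ≅ I[1,1], I[2,5], I[3,3]^3, I[5,5]. HN layers by μ_θ (4 steps, strictly decreasing):
  μ^(1)=41; μ^(2)=23; μ^(3)=-4; μ^(4)=-31

((0, 0, 0, 0, 2); (1, 0, 0, 0, 0); (0, 1, 1, 1, 0); (0, 0, 3, 0, 0))


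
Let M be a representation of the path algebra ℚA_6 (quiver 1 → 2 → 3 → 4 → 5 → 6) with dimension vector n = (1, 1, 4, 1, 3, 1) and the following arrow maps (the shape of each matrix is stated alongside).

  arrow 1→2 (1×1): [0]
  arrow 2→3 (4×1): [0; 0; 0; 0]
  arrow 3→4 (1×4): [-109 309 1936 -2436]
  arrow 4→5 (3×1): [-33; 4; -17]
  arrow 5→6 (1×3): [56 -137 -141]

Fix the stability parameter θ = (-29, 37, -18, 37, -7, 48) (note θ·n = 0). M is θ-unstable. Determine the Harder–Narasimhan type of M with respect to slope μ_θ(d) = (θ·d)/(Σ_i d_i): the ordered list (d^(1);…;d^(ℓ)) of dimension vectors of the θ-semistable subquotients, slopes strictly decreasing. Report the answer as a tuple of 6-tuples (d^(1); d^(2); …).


Interval decomposition of M: I[1,1], I[2,2], I[3,3]^3, I[3,6], I[5,5]^2.
HN type (ℓ=6): μ^(1)=48; μ^(2)=37; μ^(3)=15; μ^(4)=-7; μ^(5)=-18; μ^(6)=-29

((0, 0, 0, 0, 0, 1); (0, 1, 0, 0, 0, 0); (0, 0, 0, 1, 1, 0); (0, 0, 0, 0, 2, 0); (0, 0, 4, 0, 0, 0); (1, 0, 0, 0, 0, 0))


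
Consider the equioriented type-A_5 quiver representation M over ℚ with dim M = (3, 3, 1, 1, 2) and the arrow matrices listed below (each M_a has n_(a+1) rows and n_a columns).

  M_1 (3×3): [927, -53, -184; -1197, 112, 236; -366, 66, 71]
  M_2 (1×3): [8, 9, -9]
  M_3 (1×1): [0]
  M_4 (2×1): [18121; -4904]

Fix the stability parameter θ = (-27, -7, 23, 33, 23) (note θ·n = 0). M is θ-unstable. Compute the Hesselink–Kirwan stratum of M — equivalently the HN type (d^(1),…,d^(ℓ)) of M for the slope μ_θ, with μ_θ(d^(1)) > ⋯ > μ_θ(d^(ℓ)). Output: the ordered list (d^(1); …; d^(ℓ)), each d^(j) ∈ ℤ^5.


Via rank(M_{q-1}∘⋯∘M_p): M ≅ I[1,2]^2, I[1,3], I[4,5], I[5,5].
μ_θ-semistable layers: μ^(1)=28; μ^(2)=23; μ^(3)=-7; μ^(4)=-27

((0, 0, 0, 1, 1); (0, 0, 1, 0, 1); (0, 3, 0, 0, 0); (3, 0, 0, 0, 0))


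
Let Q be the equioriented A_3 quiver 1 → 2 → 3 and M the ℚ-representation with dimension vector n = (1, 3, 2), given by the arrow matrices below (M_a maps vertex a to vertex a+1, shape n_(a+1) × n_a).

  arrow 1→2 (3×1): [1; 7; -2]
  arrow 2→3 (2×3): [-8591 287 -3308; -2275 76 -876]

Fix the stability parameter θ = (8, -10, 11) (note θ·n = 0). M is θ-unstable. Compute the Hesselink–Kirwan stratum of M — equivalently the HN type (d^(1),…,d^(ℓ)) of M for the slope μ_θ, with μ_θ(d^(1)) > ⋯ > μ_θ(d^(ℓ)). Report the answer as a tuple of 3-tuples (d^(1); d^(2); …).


Barcode: M ≅ I[1,3], I[2,2], I[2,3]. HN layers by μ_θ (3 steps, strictly decreasing):
  μ^(1)=11; μ^(2)=-1; μ^(3)=-10

((0, 0, 2); (1, 1, 0); (0, 2, 0))


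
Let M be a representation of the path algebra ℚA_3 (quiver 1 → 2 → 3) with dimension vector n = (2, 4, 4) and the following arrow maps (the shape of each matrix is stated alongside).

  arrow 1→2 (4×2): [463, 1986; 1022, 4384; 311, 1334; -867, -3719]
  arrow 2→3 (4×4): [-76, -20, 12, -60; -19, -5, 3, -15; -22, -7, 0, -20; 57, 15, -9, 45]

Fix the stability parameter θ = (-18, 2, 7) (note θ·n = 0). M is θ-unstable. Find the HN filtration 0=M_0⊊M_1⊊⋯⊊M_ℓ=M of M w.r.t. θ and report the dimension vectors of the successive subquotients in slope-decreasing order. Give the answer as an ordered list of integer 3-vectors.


Interval decomposition of M: I[1,2], I[1,3], I[2,2], I[2,3], I[3,3]^2.
HN type (ℓ=3): μ^(1)=7; μ^(2)=2; μ^(3)=-18

((0, 0, 4); (0, 4, 0); (2, 0, 0))


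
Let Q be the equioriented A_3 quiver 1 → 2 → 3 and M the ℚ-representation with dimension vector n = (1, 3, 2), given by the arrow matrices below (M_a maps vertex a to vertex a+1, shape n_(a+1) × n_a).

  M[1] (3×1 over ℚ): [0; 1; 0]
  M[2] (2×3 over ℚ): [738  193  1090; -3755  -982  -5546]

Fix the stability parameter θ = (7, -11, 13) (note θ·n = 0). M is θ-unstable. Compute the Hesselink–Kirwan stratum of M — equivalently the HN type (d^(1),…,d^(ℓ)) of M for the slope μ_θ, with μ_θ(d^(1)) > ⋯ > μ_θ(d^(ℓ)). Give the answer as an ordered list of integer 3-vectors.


Interval decomposition of M: I[1,3], I[2,2], I[2,3].
HN type (ℓ=3): μ^(1)=13; μ^(2)=-2; μ^(3)=-11

((0, 0, 2); (1, 1, 0); (0, 2, 0))


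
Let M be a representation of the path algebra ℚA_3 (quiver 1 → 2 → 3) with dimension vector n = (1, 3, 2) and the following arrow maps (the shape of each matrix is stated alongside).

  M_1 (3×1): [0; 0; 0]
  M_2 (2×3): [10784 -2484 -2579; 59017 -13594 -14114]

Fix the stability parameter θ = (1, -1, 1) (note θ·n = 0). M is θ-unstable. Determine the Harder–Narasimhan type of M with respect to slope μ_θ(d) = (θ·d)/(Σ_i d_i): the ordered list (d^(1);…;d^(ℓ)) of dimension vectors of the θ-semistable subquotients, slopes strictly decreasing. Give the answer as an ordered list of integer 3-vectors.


Interval decomposition of M: I[1,1], I[2,2], I[2,3]^2.
HN type (ℓ=2): μ^(1)=1; μ^(2)=-1

((1, 0, 2); (0, 3, 0))


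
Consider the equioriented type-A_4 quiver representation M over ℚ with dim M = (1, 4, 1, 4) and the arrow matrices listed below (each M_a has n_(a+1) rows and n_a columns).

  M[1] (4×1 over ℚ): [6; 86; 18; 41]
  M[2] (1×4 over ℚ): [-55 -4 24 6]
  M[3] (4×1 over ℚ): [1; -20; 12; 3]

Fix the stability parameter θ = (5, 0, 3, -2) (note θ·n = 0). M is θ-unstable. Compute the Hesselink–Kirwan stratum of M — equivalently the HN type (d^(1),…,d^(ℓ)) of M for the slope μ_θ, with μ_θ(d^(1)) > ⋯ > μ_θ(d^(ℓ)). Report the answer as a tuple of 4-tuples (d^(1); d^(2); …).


Via rank(M_{q-1}∘⋯∘M_p): M ≅ I[1,4], I[2,2]^3, I[4,4]^3.
μ_θ-semistable layers: μ^(1)=3/2; μ^(2)=0; μ^(3)=-2

((1, 1, 1, 1); (0, 3, 0, 0); (0, 0, 0, 3))


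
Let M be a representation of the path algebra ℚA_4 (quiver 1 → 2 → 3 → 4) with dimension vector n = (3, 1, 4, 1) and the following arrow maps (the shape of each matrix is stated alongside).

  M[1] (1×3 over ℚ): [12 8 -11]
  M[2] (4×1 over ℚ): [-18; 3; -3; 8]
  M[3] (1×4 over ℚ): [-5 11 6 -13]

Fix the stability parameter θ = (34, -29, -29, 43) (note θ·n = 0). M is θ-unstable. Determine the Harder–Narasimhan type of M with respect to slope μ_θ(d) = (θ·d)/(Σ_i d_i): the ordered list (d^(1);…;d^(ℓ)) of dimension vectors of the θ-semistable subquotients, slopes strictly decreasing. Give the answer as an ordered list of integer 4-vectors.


Interval decomposition of M: I[1,1]^2, I[1,4], I[3,3]^3.
HN type (ℓ=4): μ^(1)=43; μ^(2)=34; μ^(3)=-8; μ^(4)=-29

((0, 0, 0, 1); (2, 0, 0, 0); (1, 1, 1, 0); (0, 0, 3, 0))


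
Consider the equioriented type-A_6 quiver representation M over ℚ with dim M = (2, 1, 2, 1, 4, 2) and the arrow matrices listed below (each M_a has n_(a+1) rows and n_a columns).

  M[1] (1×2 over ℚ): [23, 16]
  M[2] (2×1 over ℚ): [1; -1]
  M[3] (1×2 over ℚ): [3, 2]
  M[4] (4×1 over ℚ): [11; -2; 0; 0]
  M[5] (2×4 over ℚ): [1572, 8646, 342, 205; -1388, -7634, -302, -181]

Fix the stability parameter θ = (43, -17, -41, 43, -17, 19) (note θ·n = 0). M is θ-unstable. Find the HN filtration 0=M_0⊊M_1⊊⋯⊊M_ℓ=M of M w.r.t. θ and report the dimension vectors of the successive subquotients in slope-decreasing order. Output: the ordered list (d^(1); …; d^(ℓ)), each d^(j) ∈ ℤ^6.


Via rank(M_{q-1}∘⋯∘M_p): M ≅ I[1,1], I[1,5], I[3,3], I[5,5], I[5,6]^2.
μ_θ-semistable layers: μ^(1)=43; μ^(2)=19; μ^(3)=13; μ^(4)=-5; μ^(5)=-17; μ^(6)=-41

((1, 0, 0, 0, 0, 0); (0, 0, 0, 0, 0, 2); (0, 0, 0, 1, 1, 0); (1, 1, 1, 0, 0, 0); (0, 0, 0, 0, 3, 0); (0, 0, 1, 0, 0, 0))


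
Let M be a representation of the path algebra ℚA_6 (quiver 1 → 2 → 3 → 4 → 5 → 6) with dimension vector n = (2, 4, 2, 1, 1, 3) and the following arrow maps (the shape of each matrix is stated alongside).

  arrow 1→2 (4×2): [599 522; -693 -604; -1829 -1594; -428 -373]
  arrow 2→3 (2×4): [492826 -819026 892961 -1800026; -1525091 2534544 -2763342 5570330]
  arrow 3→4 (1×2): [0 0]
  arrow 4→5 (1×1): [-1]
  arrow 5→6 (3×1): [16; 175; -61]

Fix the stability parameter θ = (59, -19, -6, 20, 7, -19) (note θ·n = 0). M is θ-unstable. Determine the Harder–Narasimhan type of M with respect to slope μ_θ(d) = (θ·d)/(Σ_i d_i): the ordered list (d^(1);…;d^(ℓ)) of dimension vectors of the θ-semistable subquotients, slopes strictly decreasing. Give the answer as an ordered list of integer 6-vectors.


Via rank(M_{q-1}∘⋯∘M_p): M ≅ I[1,2], I[1,3], I[2,2], I[2,3], I[4,6], I[6,6]^2.
μ_θ-semistable layers: μ^(1)=20; μ^(2)=34/3; μ^(3)=8/3; μ^(4)=-6; μ^(5)=-19

((1, 1, 0, 0, 0, 0); (1, 1, 1, 0, 0, 0); (0, 0, 0, 1, 1, 1); (0, 0, 1, 0, 0, 0); (0, 2, 0, 0, 0, 2))


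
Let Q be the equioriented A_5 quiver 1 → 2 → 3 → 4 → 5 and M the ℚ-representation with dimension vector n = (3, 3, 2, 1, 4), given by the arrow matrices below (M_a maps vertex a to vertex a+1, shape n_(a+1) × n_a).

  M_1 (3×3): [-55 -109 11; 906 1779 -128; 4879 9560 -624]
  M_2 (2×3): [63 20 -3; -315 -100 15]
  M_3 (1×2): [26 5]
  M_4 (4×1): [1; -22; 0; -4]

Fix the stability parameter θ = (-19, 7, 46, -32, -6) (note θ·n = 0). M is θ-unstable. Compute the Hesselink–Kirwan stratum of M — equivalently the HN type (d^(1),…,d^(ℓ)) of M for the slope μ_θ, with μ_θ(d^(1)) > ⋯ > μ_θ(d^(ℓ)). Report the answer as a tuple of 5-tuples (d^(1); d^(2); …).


Via rank(M_{q-1}∘⋯∘M_p): M ≅ I[1,2]^2, I[1,5], I[3,3], I[5,5]^3.
μ_θ-semistable layers: μ^(1)=46; μ^(2)=7; μ^(3)=15/4; μ^(4)=-6; μ^(5)=-19

((0, 0, 1, 0, 0); (0, 2, 0, 0, 0); (0, 1, 1, 1, 1); (0, 0, 0, 0, 3); (3, 0, 0, 0, 0))


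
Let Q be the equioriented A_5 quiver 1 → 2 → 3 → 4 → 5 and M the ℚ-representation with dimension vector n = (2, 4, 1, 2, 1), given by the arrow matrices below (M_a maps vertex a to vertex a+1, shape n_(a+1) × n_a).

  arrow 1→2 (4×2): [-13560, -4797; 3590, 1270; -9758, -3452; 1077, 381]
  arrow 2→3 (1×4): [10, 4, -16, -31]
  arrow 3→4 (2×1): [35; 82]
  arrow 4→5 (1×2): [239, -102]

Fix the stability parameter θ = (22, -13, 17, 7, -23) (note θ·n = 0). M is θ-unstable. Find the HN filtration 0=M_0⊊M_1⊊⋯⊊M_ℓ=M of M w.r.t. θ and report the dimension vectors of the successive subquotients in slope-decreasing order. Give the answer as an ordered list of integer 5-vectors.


Interval decomposition of M: I[1,2], I[1,5], I[2,2]^2, I[4,4].
HN type (ℓ=4): μ^(1)=7; μ^(2)=9/2; μ^(3)=2; μ^(4)=-13

((0, 0, 0, 1, 0); (1, 1, 0, 0, 0); (1, 1, 1, 1, 1); (0, 2, 0, 0, 0))


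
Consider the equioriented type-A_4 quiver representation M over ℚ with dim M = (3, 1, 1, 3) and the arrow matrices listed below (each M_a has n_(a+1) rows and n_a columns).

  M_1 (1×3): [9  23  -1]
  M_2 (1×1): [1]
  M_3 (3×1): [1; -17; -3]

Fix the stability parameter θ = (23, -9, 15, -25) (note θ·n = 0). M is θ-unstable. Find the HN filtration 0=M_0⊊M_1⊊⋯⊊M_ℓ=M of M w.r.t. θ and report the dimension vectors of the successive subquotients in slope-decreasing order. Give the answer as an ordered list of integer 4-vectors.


Barcode: M ≅ I[1,1]^2, I[1,4], I[4,4]^2. HN layers by μ_θ (3 steps, strictly decreasing):
  μ^(1)=23; μ^(2)=1; μ^(3)=-25

((2, 0, 0, 0); (1, 1, 1, 1); (0, 0, 0, 2))


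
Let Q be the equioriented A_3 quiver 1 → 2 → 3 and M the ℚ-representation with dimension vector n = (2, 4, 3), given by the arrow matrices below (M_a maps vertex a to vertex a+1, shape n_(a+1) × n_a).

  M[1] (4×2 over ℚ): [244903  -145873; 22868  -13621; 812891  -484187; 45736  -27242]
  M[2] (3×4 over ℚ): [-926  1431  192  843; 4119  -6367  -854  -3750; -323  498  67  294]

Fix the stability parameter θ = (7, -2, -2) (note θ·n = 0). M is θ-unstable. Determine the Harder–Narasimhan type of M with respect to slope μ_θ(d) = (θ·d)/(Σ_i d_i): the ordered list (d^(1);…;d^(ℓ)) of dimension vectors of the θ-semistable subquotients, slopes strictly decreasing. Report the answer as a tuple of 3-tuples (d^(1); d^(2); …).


Via rank(M_{q-1}∘⋯∘M_p): M ≅ I[1,3]^2, I[2,2], I[2,3].
μ_θ-semistable layers: μ^(1)=1; μ^(2)=-2

((2, 2, 2); (0, 2, 1))


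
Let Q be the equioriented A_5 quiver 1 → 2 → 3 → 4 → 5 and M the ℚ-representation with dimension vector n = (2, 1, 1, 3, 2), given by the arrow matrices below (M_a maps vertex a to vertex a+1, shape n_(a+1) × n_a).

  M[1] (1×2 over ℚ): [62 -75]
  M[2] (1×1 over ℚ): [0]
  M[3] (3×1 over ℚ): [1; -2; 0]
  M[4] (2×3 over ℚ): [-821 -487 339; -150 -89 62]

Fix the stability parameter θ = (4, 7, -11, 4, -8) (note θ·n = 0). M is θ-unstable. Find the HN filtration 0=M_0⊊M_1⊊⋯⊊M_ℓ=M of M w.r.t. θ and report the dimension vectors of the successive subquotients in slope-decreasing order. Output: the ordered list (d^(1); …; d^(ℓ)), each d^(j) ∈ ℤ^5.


Interval decomposition of M: I[1,1], I[1,2], I[3,5], I[4,4], I[4,5].
HN type (ℓ=4): μ^(1)=7; μ^(2)=4; μ^(3)=-2; μ^(4)=-11

((0, 1, 0, 0, 0); (2, 0, 0, 1, 0); (0, 0, 0, 2, 2); (0, 0, 1, 0, 0))


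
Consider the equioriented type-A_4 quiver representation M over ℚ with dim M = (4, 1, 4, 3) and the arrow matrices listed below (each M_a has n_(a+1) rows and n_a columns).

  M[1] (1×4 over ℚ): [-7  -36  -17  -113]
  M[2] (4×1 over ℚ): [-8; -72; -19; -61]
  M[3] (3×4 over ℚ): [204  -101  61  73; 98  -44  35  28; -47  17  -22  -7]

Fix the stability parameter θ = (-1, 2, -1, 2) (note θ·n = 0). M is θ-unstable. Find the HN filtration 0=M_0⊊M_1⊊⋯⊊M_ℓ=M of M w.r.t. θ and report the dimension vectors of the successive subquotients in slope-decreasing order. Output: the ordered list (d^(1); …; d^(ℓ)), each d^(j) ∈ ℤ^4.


Via rank(M_{q-1}∘⋯∘M_p): M ≅ I[1,1]^3, I[1,4], I[3,3], I[3,4]^2.
μ_θ-semistable layers: μ^(1)=2; μ^(2)=1/2; μ^(3)=-1

((0, 0, 0, 3); (0, 1, 1, 0); (4, 0, 3, 0))


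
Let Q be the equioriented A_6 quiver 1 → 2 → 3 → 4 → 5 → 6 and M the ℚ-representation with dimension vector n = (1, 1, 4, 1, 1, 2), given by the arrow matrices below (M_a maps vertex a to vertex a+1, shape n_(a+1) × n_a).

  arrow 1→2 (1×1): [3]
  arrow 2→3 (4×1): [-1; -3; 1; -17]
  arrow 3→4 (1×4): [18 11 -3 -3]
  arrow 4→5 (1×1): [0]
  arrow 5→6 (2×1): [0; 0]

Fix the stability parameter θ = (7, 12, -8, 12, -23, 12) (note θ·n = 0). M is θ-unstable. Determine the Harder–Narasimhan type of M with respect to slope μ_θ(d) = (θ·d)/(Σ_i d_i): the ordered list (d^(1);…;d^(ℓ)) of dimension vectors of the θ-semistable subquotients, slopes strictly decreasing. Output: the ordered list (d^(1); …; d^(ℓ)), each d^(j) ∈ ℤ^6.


Interval decomposition of M: I[1,4], I[3,3]^3, I[5,5], I[6,6]^2.
HN type (ℓ=4): μ^(1)=12; μ^(2)=11/3; μ^(3)=-8; μ^(4)=-23

((0, 0, 0, 1, 0, 2); (1, 1, 1, 0, 0, 0); (0, 0, 3, 0, 0, 0); (0, 0, 0, 0, 1, 0))


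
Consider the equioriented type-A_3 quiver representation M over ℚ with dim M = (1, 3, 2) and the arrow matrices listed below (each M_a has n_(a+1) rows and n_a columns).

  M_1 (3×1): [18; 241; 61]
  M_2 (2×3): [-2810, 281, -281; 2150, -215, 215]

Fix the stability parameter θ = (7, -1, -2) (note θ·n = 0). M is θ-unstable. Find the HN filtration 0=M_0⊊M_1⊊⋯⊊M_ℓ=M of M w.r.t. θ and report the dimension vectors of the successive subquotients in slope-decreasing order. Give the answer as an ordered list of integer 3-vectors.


Interval decomposition of M: I[1,2], I[2,2], I[2,3], I[3,3].
HN type (ℓ=4): μ^(1)=3; μ^(2)=-1; μ^(3)=-3/2; μ^(4)=-2

((1, 1, 0); (0, 1, 0); (0, 1, 1); (0, 0, 1))


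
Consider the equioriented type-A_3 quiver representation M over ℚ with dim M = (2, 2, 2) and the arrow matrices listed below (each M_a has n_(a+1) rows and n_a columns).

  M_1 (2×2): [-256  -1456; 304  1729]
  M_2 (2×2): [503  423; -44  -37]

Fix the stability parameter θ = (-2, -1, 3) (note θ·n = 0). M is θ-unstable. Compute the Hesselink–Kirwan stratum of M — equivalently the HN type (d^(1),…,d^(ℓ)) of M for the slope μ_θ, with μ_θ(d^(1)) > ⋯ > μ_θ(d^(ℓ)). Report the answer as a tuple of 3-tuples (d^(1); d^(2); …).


Via rank(M_{q-1}∘⋯∘M_p): M ≅ I[1,1], I[1,3], I[2,3].
μ_θ-semistable layers: μ^(1)=3; μ^(2)=-1; μ^(3)=-2

((0, 0, 2); (0, 2, 0); (2, 0, 0))


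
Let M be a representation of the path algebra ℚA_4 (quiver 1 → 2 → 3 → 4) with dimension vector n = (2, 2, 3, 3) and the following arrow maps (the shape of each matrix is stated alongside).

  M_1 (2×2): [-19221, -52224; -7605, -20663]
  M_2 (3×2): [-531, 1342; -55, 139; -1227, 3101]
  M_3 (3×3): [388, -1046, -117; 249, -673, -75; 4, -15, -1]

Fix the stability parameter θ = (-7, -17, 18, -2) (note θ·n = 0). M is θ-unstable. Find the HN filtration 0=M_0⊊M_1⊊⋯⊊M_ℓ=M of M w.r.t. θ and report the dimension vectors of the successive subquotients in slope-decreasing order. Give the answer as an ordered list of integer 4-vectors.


Via rank(M_{q-1}∘⋯∘M_p): M ≅ I[1,4]^2, I[3,4].
μ_θ-semistable layers: μ^(1)=8; μ^(2)=-12

((0, 0, 3, 3); (2, 2, 0, 0))


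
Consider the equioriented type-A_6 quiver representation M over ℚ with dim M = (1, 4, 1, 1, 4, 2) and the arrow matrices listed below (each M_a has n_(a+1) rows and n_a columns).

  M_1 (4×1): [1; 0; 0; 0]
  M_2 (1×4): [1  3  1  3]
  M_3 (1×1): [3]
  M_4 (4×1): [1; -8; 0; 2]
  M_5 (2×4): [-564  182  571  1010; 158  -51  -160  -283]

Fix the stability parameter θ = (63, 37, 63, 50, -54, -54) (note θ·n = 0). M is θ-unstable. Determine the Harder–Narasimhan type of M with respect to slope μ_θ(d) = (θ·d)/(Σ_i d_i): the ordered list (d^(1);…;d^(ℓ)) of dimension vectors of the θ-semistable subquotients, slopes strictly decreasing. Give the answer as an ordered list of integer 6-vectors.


Via rank(M_{q-1}∘⋯∘M_p): M ≅ I[1,5], I[2,2]^3, I[5,5], I[5,6]^2.
μ_θ-semistable layers: μ^(1)=37; μ^(2)=159/5; μ^(3)=-54

((0, 3, 0, 0, 0, 0); (1, 1, 1, 1, 1, 0); (0, 0, 0, 0, 3, 2))


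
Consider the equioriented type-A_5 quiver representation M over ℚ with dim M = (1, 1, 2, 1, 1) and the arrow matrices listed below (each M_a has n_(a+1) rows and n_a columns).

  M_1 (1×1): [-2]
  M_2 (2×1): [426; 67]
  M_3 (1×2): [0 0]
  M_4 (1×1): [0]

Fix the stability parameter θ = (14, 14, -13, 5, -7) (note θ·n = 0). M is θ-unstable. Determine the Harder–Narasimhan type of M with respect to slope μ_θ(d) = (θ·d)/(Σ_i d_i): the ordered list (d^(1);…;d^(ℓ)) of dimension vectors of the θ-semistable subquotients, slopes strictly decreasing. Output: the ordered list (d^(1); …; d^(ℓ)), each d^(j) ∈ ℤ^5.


Interval decomposition of M: I[1,3], I[3,3], I[4,4], I[5,5].
HN type (ℓ=3): μ^(1)=5; μ^(2)=-7; μ^(3)=-13

((1, 1, 1, 1, 0); (0, 0, 0, 0, 1); (0, 0, 1, 0, 0))


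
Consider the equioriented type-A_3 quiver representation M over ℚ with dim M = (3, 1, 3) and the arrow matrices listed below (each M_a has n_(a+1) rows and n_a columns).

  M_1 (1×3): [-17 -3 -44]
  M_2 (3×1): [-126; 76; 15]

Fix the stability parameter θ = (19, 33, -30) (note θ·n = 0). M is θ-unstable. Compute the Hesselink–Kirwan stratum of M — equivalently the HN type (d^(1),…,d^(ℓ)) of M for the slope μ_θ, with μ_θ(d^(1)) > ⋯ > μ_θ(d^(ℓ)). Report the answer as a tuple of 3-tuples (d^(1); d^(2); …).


Interval decomposition of M: I[1,1]^2, I[1,3], I[3,3]^2.
HN type (ℓ=3): μ^(1)=19; μ^(2)=22/3; μ^(3)=-30

((2, 0, 0); (1, 1, 1); (0, 0, 2))


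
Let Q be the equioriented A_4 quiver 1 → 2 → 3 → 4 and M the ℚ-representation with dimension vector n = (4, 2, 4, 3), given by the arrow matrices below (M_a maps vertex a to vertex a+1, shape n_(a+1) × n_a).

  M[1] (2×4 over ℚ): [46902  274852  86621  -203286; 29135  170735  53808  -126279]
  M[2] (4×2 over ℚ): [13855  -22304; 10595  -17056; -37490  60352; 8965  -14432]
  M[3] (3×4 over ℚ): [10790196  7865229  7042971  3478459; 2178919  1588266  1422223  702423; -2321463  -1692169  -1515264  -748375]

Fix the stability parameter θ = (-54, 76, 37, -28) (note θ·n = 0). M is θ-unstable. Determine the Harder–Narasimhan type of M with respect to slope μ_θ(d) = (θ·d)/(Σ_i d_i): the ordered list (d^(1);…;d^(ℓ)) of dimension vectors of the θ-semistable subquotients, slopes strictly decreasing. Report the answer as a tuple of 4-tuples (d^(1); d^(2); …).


Via rank(M_{q-1}∘⋯∘M_p): M ≅ I[1,1]^2, I[1,2], I[1,4], I[3,3], I[3,4]^2.
μ_θ-semistable layers: μ^(1)=76; μ^(2)=37; μ^(3)=85/3; μ^(4)=9/2; μ^(5)=-54

((0, 1, 0, 0); (0, 0, 1, 0); (0, 1, 1, 1); (0, 0, 2, 2); (4, 0, 0, 0))


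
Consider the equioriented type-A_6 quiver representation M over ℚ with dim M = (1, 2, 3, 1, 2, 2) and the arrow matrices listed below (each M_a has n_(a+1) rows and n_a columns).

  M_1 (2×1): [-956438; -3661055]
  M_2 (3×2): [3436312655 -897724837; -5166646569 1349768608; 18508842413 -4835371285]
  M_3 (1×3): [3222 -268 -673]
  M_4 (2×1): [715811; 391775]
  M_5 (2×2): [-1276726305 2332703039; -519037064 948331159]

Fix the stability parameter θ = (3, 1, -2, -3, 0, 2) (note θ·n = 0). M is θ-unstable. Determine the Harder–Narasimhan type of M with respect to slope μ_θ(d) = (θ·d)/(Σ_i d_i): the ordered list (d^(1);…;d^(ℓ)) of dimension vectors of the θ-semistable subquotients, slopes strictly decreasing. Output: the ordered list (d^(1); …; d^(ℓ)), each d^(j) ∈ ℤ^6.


Interval decomposition of M: I[1,6], I[2,3], I[3,3], I[5,6].
HN type (ℓ=5): μ^(1)=2; μ^(2)=0; μ^(3)=-1/4; μ^(4)=-1/2; μ^(5)=-2

((0, 0, 0, 0, 0, 2); (0, 0, 0, 0, 2, 0); (1, 1, 1, 1, 0, 0); (0, 1, 1, 0, 0, 0); (0, 0, 1, 0, 0, 0))


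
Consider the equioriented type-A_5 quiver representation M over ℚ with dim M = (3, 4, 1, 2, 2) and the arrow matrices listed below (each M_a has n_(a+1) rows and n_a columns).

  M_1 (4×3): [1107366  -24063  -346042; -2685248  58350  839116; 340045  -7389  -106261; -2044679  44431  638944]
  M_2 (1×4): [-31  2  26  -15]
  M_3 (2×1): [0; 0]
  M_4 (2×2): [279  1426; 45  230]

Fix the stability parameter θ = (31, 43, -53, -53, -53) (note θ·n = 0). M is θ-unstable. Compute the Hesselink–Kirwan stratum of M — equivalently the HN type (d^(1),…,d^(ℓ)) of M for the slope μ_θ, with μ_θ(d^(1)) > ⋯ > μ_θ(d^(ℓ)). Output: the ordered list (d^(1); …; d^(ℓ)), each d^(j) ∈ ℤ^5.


Barcode: M ≅ I[1,2]^2, I[1,3], I[2,2], I[4,4], I[4,5], I[5,5]. HN layers by μ_θ (4 steps, strictly decreasing):
  μ^(1)=43; μ^(2)=31; μ^(3)=7; μ^(4)=-53

((0, 3, 0, 0, 0); (2, 0, 0, 0, 0); (1, 1, 1, 0, 0); (0, 0, 0, 2, 2))
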